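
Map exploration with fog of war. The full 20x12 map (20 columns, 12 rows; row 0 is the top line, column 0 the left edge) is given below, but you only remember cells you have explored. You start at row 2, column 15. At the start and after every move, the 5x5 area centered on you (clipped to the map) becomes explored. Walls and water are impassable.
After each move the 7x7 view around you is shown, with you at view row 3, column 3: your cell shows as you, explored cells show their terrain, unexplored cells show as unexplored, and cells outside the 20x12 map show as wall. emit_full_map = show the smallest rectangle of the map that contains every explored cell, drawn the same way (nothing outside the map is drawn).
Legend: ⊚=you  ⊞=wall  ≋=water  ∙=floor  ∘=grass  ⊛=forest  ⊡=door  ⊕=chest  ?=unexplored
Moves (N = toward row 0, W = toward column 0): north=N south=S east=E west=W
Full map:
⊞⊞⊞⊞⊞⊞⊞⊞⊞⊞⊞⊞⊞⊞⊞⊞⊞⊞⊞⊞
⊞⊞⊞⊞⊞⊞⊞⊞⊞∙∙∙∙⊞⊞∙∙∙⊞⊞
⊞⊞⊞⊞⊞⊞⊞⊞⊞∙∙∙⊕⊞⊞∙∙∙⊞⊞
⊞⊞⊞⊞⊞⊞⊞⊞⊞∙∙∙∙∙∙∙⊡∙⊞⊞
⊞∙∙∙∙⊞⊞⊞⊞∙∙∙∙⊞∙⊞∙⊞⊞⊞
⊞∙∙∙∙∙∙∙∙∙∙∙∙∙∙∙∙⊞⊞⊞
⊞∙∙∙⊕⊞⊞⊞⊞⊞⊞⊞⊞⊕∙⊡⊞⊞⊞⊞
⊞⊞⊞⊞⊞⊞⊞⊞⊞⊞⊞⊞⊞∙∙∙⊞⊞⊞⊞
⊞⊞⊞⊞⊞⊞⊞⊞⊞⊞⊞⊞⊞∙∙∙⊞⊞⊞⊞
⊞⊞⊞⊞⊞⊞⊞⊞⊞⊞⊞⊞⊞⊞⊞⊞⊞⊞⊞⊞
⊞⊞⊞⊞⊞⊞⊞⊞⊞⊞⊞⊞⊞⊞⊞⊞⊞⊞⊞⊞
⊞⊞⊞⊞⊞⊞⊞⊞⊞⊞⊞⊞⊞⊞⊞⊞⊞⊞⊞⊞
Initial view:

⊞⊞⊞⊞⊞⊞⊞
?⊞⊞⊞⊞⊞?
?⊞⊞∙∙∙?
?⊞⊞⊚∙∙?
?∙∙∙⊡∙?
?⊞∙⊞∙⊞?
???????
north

⊞⊞⊞⊞⊞⊞⊞
⊞⊞⊞⊞⊞⊞⊞
?⊞⊞⊞⊞⊞?
?⊞⊞⊚∙∙?
?⊞⊞∙∙∙?
?∙∙∙⊡∙?
?⊞∙⊞∙⊞?

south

⊞⊞⊞⊞⊞⊞⊞
?⊞⊞⊞⊞⊞?
?⊞⊞∙∙∙?
?⊞⊞⊚∙∙?
?∙∙∙⊡∙?
?⊞∙⊞∙⊞?
???????

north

⊞⊞⊞⊞⊞⊞⊞
⊞⊞⊞⊞⊞⊞⊞
?⊞⊞⊞⊞⊞?
?⊞⊞⊚∙∙?
?⊞⊞∙∙∙?
?∙∙∙⊡∙?
?⊞∙⊞∙⊞?

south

⊞⊞⊞⊞⊞⊞⊞
?⊞⊞⊞⊞⊞?
?⊞⊞∙∙∙?
?⊞⊞⊚∙∙?
?∙∙∙⊡∙?
?⊞∙⊞∙⊞?
???????


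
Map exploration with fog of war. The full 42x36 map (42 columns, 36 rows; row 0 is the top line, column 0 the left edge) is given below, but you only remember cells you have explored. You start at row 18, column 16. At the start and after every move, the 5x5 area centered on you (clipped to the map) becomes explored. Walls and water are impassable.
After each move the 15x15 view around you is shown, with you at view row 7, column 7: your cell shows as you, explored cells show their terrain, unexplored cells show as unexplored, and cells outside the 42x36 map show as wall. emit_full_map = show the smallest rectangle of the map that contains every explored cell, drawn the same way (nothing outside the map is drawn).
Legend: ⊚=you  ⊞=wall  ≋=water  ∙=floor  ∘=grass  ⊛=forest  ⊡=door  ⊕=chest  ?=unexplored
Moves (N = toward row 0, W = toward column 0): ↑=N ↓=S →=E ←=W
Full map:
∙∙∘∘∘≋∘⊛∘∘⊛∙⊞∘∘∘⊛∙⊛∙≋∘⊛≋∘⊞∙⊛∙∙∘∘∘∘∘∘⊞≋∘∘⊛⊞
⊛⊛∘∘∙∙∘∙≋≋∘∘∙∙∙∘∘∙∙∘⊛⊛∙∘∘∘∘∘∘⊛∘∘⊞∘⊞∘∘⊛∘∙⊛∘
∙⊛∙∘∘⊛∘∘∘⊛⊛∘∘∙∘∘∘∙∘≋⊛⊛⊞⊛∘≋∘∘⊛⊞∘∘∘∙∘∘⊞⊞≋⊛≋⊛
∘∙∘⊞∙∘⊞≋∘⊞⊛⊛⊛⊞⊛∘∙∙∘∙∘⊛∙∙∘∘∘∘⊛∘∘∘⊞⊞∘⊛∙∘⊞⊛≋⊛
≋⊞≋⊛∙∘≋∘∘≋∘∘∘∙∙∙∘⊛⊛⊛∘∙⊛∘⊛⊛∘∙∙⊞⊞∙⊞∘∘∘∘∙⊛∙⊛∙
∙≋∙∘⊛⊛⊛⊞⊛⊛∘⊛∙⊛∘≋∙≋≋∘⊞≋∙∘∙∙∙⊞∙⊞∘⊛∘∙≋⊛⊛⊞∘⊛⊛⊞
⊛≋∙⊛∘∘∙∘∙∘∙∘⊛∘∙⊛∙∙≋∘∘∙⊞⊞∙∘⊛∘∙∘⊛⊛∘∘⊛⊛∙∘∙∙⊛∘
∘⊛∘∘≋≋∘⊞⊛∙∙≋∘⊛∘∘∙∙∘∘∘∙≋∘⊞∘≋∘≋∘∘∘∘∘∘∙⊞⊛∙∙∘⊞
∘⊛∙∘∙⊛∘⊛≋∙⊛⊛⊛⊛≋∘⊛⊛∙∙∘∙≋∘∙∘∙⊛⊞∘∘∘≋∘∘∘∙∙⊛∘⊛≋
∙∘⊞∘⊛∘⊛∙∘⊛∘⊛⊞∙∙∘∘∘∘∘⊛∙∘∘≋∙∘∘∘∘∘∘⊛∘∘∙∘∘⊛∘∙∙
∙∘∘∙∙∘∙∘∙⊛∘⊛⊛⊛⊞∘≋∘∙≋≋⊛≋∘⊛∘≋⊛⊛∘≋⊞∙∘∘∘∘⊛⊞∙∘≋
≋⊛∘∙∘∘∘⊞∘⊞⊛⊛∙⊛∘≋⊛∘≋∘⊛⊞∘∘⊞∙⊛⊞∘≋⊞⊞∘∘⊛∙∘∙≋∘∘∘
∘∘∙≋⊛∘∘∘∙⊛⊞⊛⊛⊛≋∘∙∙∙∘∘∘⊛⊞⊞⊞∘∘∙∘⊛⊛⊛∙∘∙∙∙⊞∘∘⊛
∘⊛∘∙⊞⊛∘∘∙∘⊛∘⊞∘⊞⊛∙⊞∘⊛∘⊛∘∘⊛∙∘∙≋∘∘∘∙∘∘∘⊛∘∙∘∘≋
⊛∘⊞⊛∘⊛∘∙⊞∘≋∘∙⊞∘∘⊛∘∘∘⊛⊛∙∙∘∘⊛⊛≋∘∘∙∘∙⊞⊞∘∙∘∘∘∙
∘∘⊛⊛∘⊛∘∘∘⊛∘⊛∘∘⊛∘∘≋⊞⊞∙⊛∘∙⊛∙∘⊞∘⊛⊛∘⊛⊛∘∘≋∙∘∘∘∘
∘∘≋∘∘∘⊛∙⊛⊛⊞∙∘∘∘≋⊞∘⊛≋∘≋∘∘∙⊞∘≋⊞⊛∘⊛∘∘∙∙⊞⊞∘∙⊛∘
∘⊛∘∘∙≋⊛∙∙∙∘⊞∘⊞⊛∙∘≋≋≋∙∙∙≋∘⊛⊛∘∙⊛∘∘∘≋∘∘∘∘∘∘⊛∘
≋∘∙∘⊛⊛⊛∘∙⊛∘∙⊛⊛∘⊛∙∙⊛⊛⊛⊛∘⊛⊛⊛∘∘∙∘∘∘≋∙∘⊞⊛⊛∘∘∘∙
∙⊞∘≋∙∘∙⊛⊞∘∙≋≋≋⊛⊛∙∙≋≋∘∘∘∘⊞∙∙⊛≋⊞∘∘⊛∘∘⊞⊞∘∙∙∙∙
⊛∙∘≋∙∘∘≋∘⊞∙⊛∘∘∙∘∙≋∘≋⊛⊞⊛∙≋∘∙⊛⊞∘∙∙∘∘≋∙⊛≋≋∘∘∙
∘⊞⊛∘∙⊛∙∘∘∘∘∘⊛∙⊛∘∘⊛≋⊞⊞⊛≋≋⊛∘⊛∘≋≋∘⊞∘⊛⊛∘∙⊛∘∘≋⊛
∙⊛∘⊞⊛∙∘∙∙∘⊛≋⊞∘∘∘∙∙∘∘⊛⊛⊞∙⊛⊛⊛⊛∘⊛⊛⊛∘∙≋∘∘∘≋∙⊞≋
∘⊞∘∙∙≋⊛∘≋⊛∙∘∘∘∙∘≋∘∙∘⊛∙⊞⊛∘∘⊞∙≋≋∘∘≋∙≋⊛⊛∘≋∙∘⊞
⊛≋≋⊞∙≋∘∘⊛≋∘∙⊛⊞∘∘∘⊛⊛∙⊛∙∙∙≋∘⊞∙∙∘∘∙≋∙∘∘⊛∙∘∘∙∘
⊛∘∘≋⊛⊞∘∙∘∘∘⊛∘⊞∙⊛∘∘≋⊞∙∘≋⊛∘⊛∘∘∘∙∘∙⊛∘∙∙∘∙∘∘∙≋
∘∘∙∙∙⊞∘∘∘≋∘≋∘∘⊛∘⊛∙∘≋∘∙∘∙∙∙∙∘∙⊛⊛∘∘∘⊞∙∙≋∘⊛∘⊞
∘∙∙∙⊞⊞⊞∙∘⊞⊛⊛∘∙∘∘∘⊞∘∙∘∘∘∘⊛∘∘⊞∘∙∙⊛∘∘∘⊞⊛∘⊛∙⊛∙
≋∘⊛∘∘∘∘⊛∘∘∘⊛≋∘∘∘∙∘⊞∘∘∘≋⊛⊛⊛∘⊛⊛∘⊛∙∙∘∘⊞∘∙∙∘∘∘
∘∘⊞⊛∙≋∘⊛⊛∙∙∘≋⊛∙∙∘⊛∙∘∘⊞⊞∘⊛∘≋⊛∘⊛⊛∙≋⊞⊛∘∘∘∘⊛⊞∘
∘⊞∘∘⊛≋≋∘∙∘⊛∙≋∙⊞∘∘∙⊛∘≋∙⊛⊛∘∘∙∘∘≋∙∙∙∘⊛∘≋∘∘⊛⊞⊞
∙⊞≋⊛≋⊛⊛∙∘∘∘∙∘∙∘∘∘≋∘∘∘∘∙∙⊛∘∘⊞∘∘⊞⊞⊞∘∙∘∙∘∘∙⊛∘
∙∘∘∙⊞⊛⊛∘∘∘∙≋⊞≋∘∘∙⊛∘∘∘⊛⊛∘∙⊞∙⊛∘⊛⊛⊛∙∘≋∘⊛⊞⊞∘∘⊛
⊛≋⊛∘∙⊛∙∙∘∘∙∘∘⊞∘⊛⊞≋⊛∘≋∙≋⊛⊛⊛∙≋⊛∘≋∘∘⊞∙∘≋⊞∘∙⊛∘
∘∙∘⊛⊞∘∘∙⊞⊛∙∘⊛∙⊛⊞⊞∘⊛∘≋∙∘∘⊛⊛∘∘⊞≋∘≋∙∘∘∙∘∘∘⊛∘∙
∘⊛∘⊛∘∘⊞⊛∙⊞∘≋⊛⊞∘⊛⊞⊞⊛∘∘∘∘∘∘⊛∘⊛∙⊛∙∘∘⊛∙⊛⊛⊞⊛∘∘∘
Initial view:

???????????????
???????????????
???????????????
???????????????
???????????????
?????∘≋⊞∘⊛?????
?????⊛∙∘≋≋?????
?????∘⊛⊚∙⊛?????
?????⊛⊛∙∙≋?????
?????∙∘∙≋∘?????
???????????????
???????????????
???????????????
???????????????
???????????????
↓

???????????????
???????????????
???????????????
???????????????
?????∘≋⊞∘⊛?????
?????⊛∙∘≋≋?????
?????∘⊛∙∙⊛?????
?????⊛⊛⊚∙≋?????
?????∙∘∙≋∘?????
?????⊛∘∘⊛≋?????
???????????????
???????????????
???????????????
???????????????
???????????????

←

???????????????
???????????????
???????????????
???????????????
??????∘≋⊞∘⊛????
?????⊞⊛∙∘≋≋????
?????⊛∘⊛∙∙⊛????
?????≋⊛⊚∙∙≋????
?????∘∙∘∙≋∘????
?????∙⊛∘∘⊛≋????
???????????????
???????????????
???????????????
???????????????
???????????????

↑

???????????????
???????????????
???????????????
???????????????
???????????????
?????∘∘≋⊞∘⊛????
?????⊞⊛∙∘≋≋????
?????⊛∘⊚∙∙⊛????
?????≋⊛⊛∙∙≋????
?????∘∙∘∙≋∘????
?????∙⊛∘∘⊛≋????
???????????????
???????????????
???????????????
???????????????

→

???????????????
???????????????
???????????????
???????????????
???????????????
????∘∘≋⊞∘⊛?????
????⊞⊛∙∘≋≋?????
????⊛∘⊛⊚∙⊛?????
????≋⊛⊛∙∙≋?????
????∘∙∘∙≋∘?????
????∙⊛∘∘⊛≋?????
???????????????
???????????????
???????????????
???????????????

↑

???????????????
???????????????
???????????????
???????????????
???????????????
?????⊛∘∘≋⊞?????
????∘∘≋⊞∘⊛?????
????⊞⊛∙⊚≋≋?????
????⊛∘⊛∙∙⊛?????
????≋⊛⊛∙∙≋?????
????∘∙∘∙≋∘?????
????∙⊛∘∘⊛≋?????
???????????????
???????????????
???????????????

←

???????????????
???????????????
???????????????
???????????????
???????????????
?????∘⊛∘∘≋⊞????
?????∘∘≋⊞∘⊛????
?????⊞⊛⊚∘≋≋????
?????⊛∘⊛∙∙⊛????
?????≋⊛⊛∙∙≋????
?????∘∙∘∙≋∘????
?????∙⊛∘∘⊛≋????
???????????????
???????????????
???????????????

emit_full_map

∘⊛∘∘≋⊞
∘∘≋⊞∘⊛
⊞⊛⊚∘≋≋
⊛∘⊛∙∙⊛
≋⊛⊛∙∙≋
∘∙∘∙≋∘
∙⊛∘∘⊛≋

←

???????????????
???????????????
???????????????
???????????????
???????????????
?????∘∘⊛∘∘≋⊞???
?????∘∘∘≋⊞∘⊛???
?????∘⊞⊚∙∘≋≋???
?????⊛⊛∘⊛∙∙⊛???
?????≋≋⊛⊛∙∙≋???
??????∘∙∘∙≋∘???
??????∙⊛∘∘⊛≋???
???????????????
???????????????
???????????????

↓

???????????????
???????????????
???????????????
???????????????
?????∘∘⊛∘∘≋⊞???
?????∘∘∘≋⊞∘⊛???
?????∘⊞⊛∙∘≋≋???
?????⊛⊛⊚⊛∙∙⊛???
?????≋≋⊛⊛∙∙≋???
?????∘∘∙∘∙≋∘???
??????∙⊛∘∘⊛≋???
???????????????
???????????????
???????????????
???????????????

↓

???????????????
???????????????
???????????????
?????∘∘⊛∘∘≋⊞???
?????∘∘∘≋⊞∘⊛???
?????∘⊞⊛∙∘≋≋???
?????⊛⊛∘⊛∙∙⊛???
?????≋≋⊚⊛∙∙≋???
?????∘∘∙∘∙≋∘???
?????⊛∙⊛∘∘⊛≋???
???????????????
???????????????
???????????????
???????????????
???????????????

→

???????????????
???????????????
???????????????
????∘∘⊛∘∘≋⊞????
????∘∘∘≋⊞∘⊛????
????∘⊞⊛∙∘≋≋????
????⊛⊛∘⊛∙∙⊛????
????≋≋⊛⊚∙∙≋????
????∘∘∙∘∙≋∘????
????⊛∙⊛∘∘⊛≋????
???????????????
???????????????
???????????????
???????????????
???????????????

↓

???????????????
???????????????
????∘∘⊛∘∘≋⊞????
????∘∘∘≋⊞∘⊛????
????∘⊞⊛∙∘≋≋????
????⊛⊛∘⊛∙∙⊛????
????≋≋⊛⊛∙∙≋????
????∘∘∙⊚∙≋∘????
????⊛∙⊛∘∘⊛≋????
?????∘∘∘∙∙?????
???????????????
???????????????
???????????????
???????????????
???????????????

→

???????????????
???????????????
???∘∘⊛∘∘≋⊞?????
???∘∘∘≋⊞∘⊛?????
???∘⊞⊛∙∘≋≋?????
???⊛⊛∘⊛∙∙⊛?????
???≋≋⊛⊛∙∙≋?????
???∘∘∙∘⊚≋∘?????
???⊛∙⊛∘∘⊛≋?????
????∘∘∘∙∙∘?????
???????????????
???????????????
???????????????
???????????????
???????????????

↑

???????????????
???????????????
???????????????
???∘∘⊛∘∘≋⊞?????
???∘∘∘≋⊞∘⊛?????
???∘⊞⊛∙∘≋≋?????
???⊛⊛∘⊛∙∙⊛?????
???≋≋⊛⊛⊚∙≋?????
???∘∘∙∘∙≋∘?????
???⊛∙⊛∘∘⊛≋?????
????∘∘∘∙∙∘?????
???????????????
???????????????
???????????????
???????????????

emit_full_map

∘∘⊛∘∘≋⊞
∘∘∘≋⊞∘⊛
∘⊞⊛∙∘≋≋
⊛⊛∘⊛∙∙⊛
≋≋⊛⊛⊚∙≋
∘∘∙∘∙≋∘
⊛∙⊛∘∘⊛≋
?∘∘∘∙∙∘

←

???????????????
???????????????
???????????????
????∘∘⊛∘∘≋⊞????
????∘∘∘≋⊞∘⊛????
????∘⊞⊛∙∘≋≋????
????⊛⊛∘⊛∙∙⊛????
????≋≋⊛⊚∙∙≋????
????∘∘∙∘∙≋∘????
????⊛∙⊛∘∘⊛≋????
?????∘∘∘∙∙∘????
???????????????
???????????????
???????????????
???????????????

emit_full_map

∘∘⊛∘∘≋⊞
∘∘∘≋⊞∘⊛
∘⊞⊛∙∘≋≋
⊛⊛∘⊛∙∙⊛
≋≋⊛⊚∙∙≋
∘∘∙∘∙≋∘
⊛∙⊛∘∘⊛≋
?∘∘∘∙∙∘


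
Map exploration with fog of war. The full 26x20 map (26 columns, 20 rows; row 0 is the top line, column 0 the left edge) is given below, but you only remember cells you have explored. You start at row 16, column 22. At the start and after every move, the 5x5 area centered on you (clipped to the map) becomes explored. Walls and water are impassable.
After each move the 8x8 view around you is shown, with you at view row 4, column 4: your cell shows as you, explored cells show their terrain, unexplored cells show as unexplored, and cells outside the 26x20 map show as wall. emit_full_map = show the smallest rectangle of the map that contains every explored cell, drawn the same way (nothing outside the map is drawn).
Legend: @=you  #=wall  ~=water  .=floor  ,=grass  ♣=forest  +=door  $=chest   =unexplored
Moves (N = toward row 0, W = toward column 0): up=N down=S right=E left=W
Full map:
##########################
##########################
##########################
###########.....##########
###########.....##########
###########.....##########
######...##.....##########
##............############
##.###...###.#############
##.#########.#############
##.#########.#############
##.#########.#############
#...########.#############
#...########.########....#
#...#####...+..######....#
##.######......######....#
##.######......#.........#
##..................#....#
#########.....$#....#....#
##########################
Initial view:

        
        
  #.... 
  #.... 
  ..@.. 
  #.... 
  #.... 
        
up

        
        
  #.... 
  #.... 
  #.@.. 
  ..... 
  #.... 
  #.... 

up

        
        
  ##### 
  #.... 
  #.@.. 
  #.... 
  ..... 
  #.... 

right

       #
       #
 #######
 #....##
 #..@.##
 #....##
 .....##
 #.... #

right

      ##
      ##
########
#....###
#...@###
#....###
.....###
#.... ##

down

      ##
########
#....###
#....###
#...@###
.....###
#....###
#.... ##

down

########
#....###
#....###
#....###
....@###
#....###
#....###
      ##

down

#....###
#....###
#....###
.....###
#...@###
#....###
  ######
########

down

#....###
#....###
.....###
#....###
#...@###
  ######
########
########

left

 #....##
 #....##
 .....##
 #....##
 #..@.##
  ######
########
########

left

  #....#
  #....#
  .....#
  #....#
  #.@..#
  ######
########
########

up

  #....#
  #....#
  #....#
  .....#
  #.@..#
  #....#
  ######
########

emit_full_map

######
#....#
#....#
#....#
.....#
#.@..#
#....#
######

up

  ######
  #....#
  #....#
  #....#
  ..@..#
  #....#
  #....#
  ######

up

        
  ######
  #....#
  #....#
  #.@..#
  .....#
  #....#
  #....#

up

        
        
  ######
  #....#
  #.@..#
  #....#
  .....#
  #....#

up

        
        
  ##### 
  ######
  #.@..#
  #....#
  #....#
  .....#

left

        
        
  ######
  ######
  ##@...
  ##....
  ##....
   .....

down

        
  ######
  ######
  ##....
  ##@...
  ##....
  ......
   #....

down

  ######
  ######
  ##....
  ##....
  ##@...
  ......
  .#....
   #....

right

 ###### 
 #######
 ##....#
 ##....#
 ##.@..#
 ......#
 .#....#
  #....#

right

###### #
########
##....##
##....##
##..@.##
......##
.#....##
 #....##

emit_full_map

###### 
#######
##....#
##....#
##..@.#
......#
.#....#
 #....#
 ######

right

##### ##
########
#....###
#....###
#...@###
.....###
#....###
#....###

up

      ##
##### ##
########
#....###
#...@###
#....###
.....###
#....###

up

      ##
      ##
########
########
#...@###
#....###
#....###
.....###

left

       #
       #
########
########
##..@.##
##....##
##....##
......##

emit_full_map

#######
#######
##..@.#
##....#
##....#
......#
.#....#
 #....#
 ######

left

        
        
 #######
 #######
 ##.@..#
 ##....#
 ##....#
 ......#

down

        
 #######
 #######
 ##....#
 ##.@..#
 ##....#
 ......#
 .#....#

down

 #######
 #######
 ##....#
 ##....#
 ##.@..#
 ......#
 .#....#
  #....#

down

 #######
 ##....#
 ##....#
 ##....#
 ...@..#
 .#....#
  #....#
  ######

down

 ##....#
 ##....#
 ##....#
 ......#
 .#.@..#
  #....#
  ######
########

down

 ##....#
 ##....#
 ......#
 .#....#
  #.@..#
  ######
########
########

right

##....##
##....##
......##
.#....##
 #..@.##
 #######
########
########

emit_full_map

#######
#######
##....#
##....#
##....#
......#
.#....#
 #..@.#
 ######

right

#....###
#....###
.....###
#....###
#...@###
########
########
########

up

#....###
#....###
#....###
.....###
#...@###
#....###
########
########

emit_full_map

#######
#######
##....#
##....#
##....#
......#
.#...@#
 #....#
 ######


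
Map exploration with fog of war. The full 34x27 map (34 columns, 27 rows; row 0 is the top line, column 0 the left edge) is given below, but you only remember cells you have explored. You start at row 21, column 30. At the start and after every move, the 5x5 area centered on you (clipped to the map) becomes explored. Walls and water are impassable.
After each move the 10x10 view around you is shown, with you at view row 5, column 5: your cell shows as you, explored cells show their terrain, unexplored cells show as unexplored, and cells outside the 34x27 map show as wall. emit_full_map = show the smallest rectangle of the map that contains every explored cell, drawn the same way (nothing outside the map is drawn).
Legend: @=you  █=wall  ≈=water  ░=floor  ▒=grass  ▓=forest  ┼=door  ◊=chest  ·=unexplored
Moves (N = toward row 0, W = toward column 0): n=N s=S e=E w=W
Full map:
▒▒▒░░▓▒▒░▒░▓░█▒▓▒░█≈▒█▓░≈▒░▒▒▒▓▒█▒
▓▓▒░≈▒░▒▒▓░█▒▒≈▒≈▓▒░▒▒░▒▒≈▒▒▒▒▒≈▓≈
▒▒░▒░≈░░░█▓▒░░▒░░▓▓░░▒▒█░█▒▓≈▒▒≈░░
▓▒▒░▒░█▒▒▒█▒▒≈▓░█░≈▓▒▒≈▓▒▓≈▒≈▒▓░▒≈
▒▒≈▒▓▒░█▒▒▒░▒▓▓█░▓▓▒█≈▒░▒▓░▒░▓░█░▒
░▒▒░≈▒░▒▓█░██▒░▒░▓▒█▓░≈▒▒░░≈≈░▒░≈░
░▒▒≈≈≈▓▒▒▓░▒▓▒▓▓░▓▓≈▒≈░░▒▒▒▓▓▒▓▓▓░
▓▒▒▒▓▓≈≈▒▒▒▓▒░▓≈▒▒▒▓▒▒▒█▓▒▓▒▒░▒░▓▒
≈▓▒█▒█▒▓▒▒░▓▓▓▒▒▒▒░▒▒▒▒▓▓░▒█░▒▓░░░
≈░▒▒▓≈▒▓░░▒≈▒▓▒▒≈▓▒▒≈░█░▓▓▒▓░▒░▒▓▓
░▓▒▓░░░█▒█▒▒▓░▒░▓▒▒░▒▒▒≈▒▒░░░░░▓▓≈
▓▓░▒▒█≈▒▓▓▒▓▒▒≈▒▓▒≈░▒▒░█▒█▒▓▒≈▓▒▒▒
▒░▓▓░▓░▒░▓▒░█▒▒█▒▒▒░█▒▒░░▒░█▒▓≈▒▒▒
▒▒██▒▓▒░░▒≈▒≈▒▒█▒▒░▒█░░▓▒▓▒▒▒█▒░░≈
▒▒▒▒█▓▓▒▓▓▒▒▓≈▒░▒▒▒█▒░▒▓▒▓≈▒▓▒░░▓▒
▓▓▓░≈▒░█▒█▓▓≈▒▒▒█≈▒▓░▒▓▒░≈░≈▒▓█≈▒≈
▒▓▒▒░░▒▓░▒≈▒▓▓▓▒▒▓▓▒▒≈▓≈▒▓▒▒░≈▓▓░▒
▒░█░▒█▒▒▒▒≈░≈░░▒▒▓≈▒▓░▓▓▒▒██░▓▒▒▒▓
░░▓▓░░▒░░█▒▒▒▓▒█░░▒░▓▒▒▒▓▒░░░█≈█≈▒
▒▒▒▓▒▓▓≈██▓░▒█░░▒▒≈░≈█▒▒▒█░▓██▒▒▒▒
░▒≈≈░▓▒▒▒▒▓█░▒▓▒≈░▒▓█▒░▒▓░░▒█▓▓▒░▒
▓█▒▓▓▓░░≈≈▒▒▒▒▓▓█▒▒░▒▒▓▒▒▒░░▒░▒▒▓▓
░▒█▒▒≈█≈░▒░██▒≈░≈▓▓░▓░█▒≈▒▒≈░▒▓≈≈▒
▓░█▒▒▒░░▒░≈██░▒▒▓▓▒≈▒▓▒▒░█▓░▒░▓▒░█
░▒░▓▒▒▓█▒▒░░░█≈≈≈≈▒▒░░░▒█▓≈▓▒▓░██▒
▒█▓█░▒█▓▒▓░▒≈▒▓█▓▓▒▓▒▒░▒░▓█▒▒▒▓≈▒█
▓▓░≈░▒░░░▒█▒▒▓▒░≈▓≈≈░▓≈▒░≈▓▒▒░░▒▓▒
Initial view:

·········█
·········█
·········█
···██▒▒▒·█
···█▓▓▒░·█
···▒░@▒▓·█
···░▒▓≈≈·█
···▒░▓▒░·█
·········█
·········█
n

·········█
·········█
·········█
···░█≈█≈·█
···██▒▒▒·█
···█▓@▒░·█
···▒░▒▒▓·█
···░▒▓≈≈·█
···▒░▓▒░·█
·········█

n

·········█
·········█
·········█
···░▓▒▒▒·█
···░█≈█≈·█
···██@▒▒·█
···█▓▓▒░·█
···▒░▒▒▓·█
···░▒▓≈≈·█
···▒░▓▒░·█

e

········██
········██
········██
··░▓▒▒▒▓██
··░█≈█≈▒██
··██▒@▒▒██
··█▓▓▒░▒██
··▒░▒▒▓▓██
··░▒▓≈≈·██
··▒░▓▒░·██

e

·······███
·······███
·······███
·░▓▒▒▒▓███
·░█≈█≈▒███
·██▒▒@▒███
·█▓▓▒░▒███
·▒░▒▒▓▓███
·░▒▓≈≈·███
·▒░▓▒░·███

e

······████
······████
······████
░▓▒▒▒▓████
░█≈█≈▒████
██▒▒▒@████
█▓▓▒░▒████
▒░▒▒▓▓████
░▒▓≈≈·████
▒░▓▒░·████

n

······████
······████
······████
···▓░▒████
░▓▒▒▒▓████
░█≈█≈@████
██▒▒▒▒████
█▓▓▒░▒████
▒░▒▒▓▓████
░▒▓≈≈·████

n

······████
······████
······████
···≈▒≈████
···▓░▒████
░▓▒▒▒@████
░█≈█≈▒████
██▒▒▒▒████
█▓▓▒░▒████
▒░▒▒▓▓████

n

······████
······████
······████
···░▓▒████
···≈▒≈████
···▓░@████
░▓▒▒▒▓████
░█≈█≈▒████
██▒▒▒▒████
█▓▓▒░▒████

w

·······███
·······███
·······███
···░░▓▒███
···█≈▒≈███
···▓▓@▒███
·░▓▒▒▒▓███
·░█≈█≈▒███
·██▒▒▒▒███
·█▓▓▒░▒███

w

········██
········██
········██
···▒░░▓▒██
···▓█≈▒≈██
···≈▓@░▒██
··░▓▒▒▒▓██
··░█≈█≈▒██
··██▒▒▒▒██
··█▓▓▒░▒██

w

·········█
·········█
·········█
···▓▒░░▓▒█
···▒▓█≈▒≈█
···░≈@▓░▒█
···░▓▒▒▒▓█
···░█≈█≈▒█
···██▒▒▒▒█
···█▓▓▒░▒█

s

·········█
·········█
···▓▒░░▓▒█
···▒▓█≈▒≈█
···░≈▓▓░▒█
···░▓@▒▒▓█
···░█≈█≈▒█
···██▒▒▒▒█
···█▓▓▒░▒█
···▒░▒▒▓▓█

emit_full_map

▓▒░░▓▒
▒▓█≈▒≈
░≈▓▓░▒
░▓@▒▒▓
░█≈█≈▒
██▒▒▒▒
█▓▓▒░▒
▒░▒▒▓▓
░▒▓≈≈·
▒░▓▒░·

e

········██
········██
··▓▒░░▓▒██
··▒▓█≈▒≈██
··░≈▓▓░▒██
··░▓▒@▒▓██
··░█≈█≈▒██
··██▒▒▒▒██
··█▓▓▒░▒██
··▒░▒▒▓▓██

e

·······███
·······███
·▓▒░░▓▒███
·▒▓█≈▒≈███
·░≈▓▓░▒███
·░▓▒▒@▓███
·░█≈█≈▒███
·██▒▒▒▒███
·█▓▓▒░▒███
·▒░▒▒▓▓███

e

······████
······████
▓▒░░▓▒████
▒▓█≈▒≈████
░≈▓▓░▒████
░▓▒▒▒@████
░█≈█≈▒████
██▒▒▒▒████
█▓▓▒░▒████
▒░▒▒▓▓████

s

······████
▓▒░░▓▒████
▒▓█≈▒≈████
░≈▓▓░▒████
░▓▒▒▒▓████
░█≈█≈@████
██▒▒▒▒████
█▓▓▒░▒████
▒░▒▒▓▓████
░▒▓≈≈·████

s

▓▒░░▓▒████
▒▓█≈▒≈████
░≈▓▓░▒████
░▓▒▒▒▓████
░█≈█≈▒████
██▒▒▒@████
█▓▓▒░▒████
▒░▒▒▓▓████
░▒▓≈≈·████
▒░▓▒░·████

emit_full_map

▓▒░░▓▒
▒▓█≈▒≈
░≈▓▓░▒
░▓▒▒▒▓
░█≈█≈▒
██▒▒▒@
█▓▓▒░▒
▒░▒▒▓▓
░▒▓≈≈·
▒░▓▒░·

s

▒▓█≈▒≈████
░≈▓▓░▒████
░▓▒▒▒▓████
░█≈█≈▒████
██▒▒▒▒████
█▓▓▒░@████
▒░▒▒▓▓████
░▒▓≈≈▒████
▒░▓▒░·████
······████

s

░≈▓▓░▒████
░▓▒▒▒▓████
░█≈█≈▒████
██▒▒▒▒████
█▓▓▒░▒████
▒░▒▒▓@████
░▒▓≈≈▒████
▒░▓▒░█████
······████
······████

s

░▓▒▒▒▓████
░█≈█≈▒████
██▒▒▒▒████
█▓▓▒░▒████
▒░▒▒▓▓████
░▒▓≈≈@████
▒░▓▒░█████
···██▒████
······████
······████

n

░≈▓▓░▒████
░▓▒▒▒▓████
░█≈█≈▒████
██▒▒▒▒████
█▓▓▒░▒████
▒░▒▒▓@████
░▒▓≈≈▒████
▒░▓▒░█████
···██▒████
······████

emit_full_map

▓▒░░▓▒
▒▓█≈▒≈
░≈▓▓░▒
░▓▒▒▒▓
░█≈█≈▒
██▒▒▒▒
█▓▓▒░▒
▒░▒▒▓@
░▒▓≈≈▒
▒░▓▒░█
···██▒

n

▒▓█≈▒≈████
░≈▓▓░▒████
░▓▒▒▒▓████
░█≈█≈▒████
██▒▒▒▒████
█▓▓▒░@████
▒░▒▒▓▓████
░▒▓≈≈▒████
▒░▓▒░█████
···██▒████

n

▓▒░░▓▒████
▒▓█≈▒≈████
░≈▓▓░▒████
░▓▒▒▒▓████
░█≈█≈▒████
██▒▒▒@████
█▓▓▒░▒████
▒░▒▒▓▓████
░▒▓≈≈▒████
▒░▓▒░█████

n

······████
▓▒░░▓▒████
▒▓█≈▒≈████
░≈▓▓░▒████
░▓▒▒▒▓████
░█≈█≈@████
██▒▒▒▒████
█▓▓▒░▒████
▒░▒▒▓▓████
░▒▓≈≈▒████

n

······████
······████
▓▒░░▓▒████
▒▓█≈▒≈████
░≈▓▓░▒████
░▓▒▒▒@████
░█≈█≈▒████
██▒▒▒▒████
█▓▓▒░▒████
▒░▒▒▓▓████

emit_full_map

▓▒░░▓▒
▒▓█≈▒≈
░≈▓▓░▒
░▓▒▒▒@
░█≈█≈▒
██▒▒▒▒
█▓▓▒░▒
▒░▒▒▓▓
░▒▓≈≈▒
▒░▓▒░█
···██▒

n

······████
······████
······████
▓▒░░▓▒████
▒▓█≈▒≈████
░≈▓▓░@████
░▓▒▒▒▓████
░█≈█≈▒████
██▒▒▒▒████
█▓▓▒░▒████

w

·······███
·······███
·······███
·▓▒░░▓▒███
·▒▓█≈▒≈███
·░≈▓▓@▒███
·░▓▒▒▒▓███
·░█≈█≈▒███
·██▒▒▒▒███
·█▓▓▒░▒███

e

······████
······████
······████
▓▒░░▓▒████
▒▓█≈▒≈████
░≈▓▓░@████
░▓▒▒▒▓████
░█≈█≈▒████
██▒▒▒▒████
█▓▓▒░▒████


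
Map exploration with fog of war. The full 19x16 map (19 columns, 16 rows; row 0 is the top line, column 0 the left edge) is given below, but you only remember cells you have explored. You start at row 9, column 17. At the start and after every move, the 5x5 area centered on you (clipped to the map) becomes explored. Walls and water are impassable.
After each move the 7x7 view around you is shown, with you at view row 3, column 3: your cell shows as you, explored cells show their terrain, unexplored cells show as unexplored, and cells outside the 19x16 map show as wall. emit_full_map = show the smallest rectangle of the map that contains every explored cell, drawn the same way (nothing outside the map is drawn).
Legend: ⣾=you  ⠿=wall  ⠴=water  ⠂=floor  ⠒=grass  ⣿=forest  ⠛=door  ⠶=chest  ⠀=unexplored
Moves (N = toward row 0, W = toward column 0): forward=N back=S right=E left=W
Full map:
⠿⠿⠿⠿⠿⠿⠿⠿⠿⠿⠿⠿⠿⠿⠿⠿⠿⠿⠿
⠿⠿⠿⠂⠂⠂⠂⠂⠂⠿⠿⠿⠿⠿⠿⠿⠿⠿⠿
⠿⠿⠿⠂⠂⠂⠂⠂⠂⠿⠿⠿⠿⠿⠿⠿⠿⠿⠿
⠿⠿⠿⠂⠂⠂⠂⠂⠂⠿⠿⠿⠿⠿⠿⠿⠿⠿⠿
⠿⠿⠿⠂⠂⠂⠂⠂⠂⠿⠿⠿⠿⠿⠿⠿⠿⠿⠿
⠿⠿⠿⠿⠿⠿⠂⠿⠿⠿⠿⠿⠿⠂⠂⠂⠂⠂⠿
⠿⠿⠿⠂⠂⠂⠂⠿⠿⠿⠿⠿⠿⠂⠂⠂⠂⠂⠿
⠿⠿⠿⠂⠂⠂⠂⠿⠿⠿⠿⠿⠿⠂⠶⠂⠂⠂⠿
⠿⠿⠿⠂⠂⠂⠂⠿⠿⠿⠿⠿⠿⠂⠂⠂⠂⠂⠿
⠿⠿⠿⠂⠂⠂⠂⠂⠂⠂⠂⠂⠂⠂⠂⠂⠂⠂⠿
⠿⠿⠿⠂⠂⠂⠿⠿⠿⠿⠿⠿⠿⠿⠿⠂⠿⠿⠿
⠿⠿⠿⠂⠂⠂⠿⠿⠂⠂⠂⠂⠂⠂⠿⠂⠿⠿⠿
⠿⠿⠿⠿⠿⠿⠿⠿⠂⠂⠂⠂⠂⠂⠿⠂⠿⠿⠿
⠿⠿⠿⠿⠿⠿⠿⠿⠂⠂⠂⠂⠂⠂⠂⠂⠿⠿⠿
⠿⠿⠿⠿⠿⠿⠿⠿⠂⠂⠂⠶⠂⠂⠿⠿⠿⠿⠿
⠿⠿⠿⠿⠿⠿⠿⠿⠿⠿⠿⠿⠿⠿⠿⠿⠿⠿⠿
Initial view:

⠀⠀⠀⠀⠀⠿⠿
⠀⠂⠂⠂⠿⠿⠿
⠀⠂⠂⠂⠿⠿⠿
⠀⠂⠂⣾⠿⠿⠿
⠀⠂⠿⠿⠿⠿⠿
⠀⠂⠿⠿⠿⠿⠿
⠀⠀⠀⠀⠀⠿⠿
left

⠀⠀⠀⠀⠀⠀⠿
⠀⠶⠂⠂⠂⠿⠿
⠀⠂⠂⠂⠂⠿⠿
⠀⠂⠂⣾⠂⠿⠿
⠀⠿⠂⠿⠿⠿⠿
⠀⠿⠂⠿⠿⠿⠿
⠀⠀⠀⠀⠀⠀⠿

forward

⠀⠀⠀⠀⠀⠀⠿
⠀⠂⠂⠂⠂⠿⠿
⠀⠶⠂⠂⠂⠿⠿
⠀⠂⠂⣾⠂⠿⠿
⠀⠂⠂⠂⠂⠿⠿
⠀⠿⠂⠿⠿⠿⠿
⠀⠿⠂⠿⠿⠿⠿

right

⠀⠀⠀⠀⠀⠿⠿
⠂⠂⠂⠂⠿⠿⠿
⠶⠂⠂⠂⠿⠿⠿
⠂⠂⠂⣾⠿⠿⠿
⠂⠂⠂⠂⠿⠿⠿
⠿⠂⠿⠿⠿⠿⠿
⠿⠂⠿⠿⠿⠿⠿

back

⠂⠂⠂⠂⠿⠿⠿
⠶⠂⠂⠂⠿⠿⠿
⠂⠂⠂⠂⠿⠿⠿
⠂⠂⠂⣾⠿⠿⠿
⠿⠂⠿⠿⠿⠿⠿
⠿⠂⠿⠿⠿⠿⠿
⠀⠀⠀⠀⠀⠿⠿

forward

⠀⠀⠀⠀⠀⠿⠿
⠂⠂⠂⠂⠿⠿⠿
⠶⠂⠂⠂⠿⠿⠿
⠂⠂⠂⣾⠿⠿⠿
⠂⠂⠂⠂⠿⠿⠿
⠿⠂⠿⠿⠿⠿⠿
⠿⠂⠿⠿⠿⠿⠿

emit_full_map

⠂⠂⠂⠂⠿
⠶⠂⠂⠂⠿
⠂⠂⠂⣾⠿
⠂⠂⠂⠂⠿
⠿⠂⠿⠿⠿
⠿⠂⠿⠿⠿

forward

⠀⠀⠀⠀⠀⠿⠿
⠀⠂⠂⠂⠿⠿⠿
⠂⠂⠂⠂⠿⠿⠿
⠶⠂⠂⣾⠿⠿⠿
⠂⠂⠂⠂⠿⠿⠿
⠂⠂⠂⠂⠿⠿⠿
⠿⠂⠿⠿⠿⠿⠿

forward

⠀⠀⠀⠀⠀⠿⠿
⠀⠿⠿⠿⠿⠿⠿
⠀⠂⠂⠂⠿⠿⠿
⠂⠂⠂⣾⠿⠿⠿
⠶⠂⠂⠂⠿⠿⠿
⠂⠂⠂⠂⠿⠿⠿
⠂⠂⠂⠂⠿⠿⠿

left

⠀⠀⠀⠀⠀⠀⠿
⠀⠿⠿⠿⠿⠿⠿
⠀⠂⠂⠂⠂⠿⠿
⠀⠂⠂⣾⠂⠿⠿
⠀⠶⠂⠂⠂⠿⠿
⠀⠂⠂⠂⠂⠿⠿
⠀⠂⠂⠂⠂⠿⠿

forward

⠀⠀⠀⠀⠀⠀⠿
⠀⠿⠿⠿⠿⠿⠿
⠀⠿⠿⠿⠿⠿⠿
⠀⠂⠂⣾⠂⠿⠿
⠀⠂⠂⠂⠂⠿⠿
⠀⠶⠂⠂⠂⠿⠿
⠀⠂⠂⠂⠂⠿⠿

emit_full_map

⠿⠿⠿⠿⠿
⠿⠿⠿⠿⠿
⠂⠂⣾⠂⠿
⠂⠂⠂⠂⠿
⠶⠂⠂⠂⠿
⠂⠂⠂⠂⠿
⠂⠂⠂⠂⠿
⠿⠂⠿⠿⠿
⠿⠂⠿⠿⠿

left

⠀⠀⠀⠀⠀⠀⠀
⠀⠿⠿⠿⠿⠿⠿
⠀⠿⠿⠿⠿⠿⠿
⠀⠂⠂⣾⠂⠂⠿
⠀⠂⠂⠂⠂⠂⠿
⠀⠂⠶⠂⠂⠂⠿
⠀⠀⠂⠂⠂⠂⠿

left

⠀⠀⠀⠀⠀⠀⠀
⠀⠿⠿⠿⠿⠿⠿
⠀⠿⠿⠿⠿⠿⠿
⠀⠿⠂⣾⠂⠂⠂
⠀⠿⠂⠂⠂⠂⠂
⠀⠿⠂⠶⠂⠂⠂
⠀⠀⠀⠂⠂⠂⠂

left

⠀⠀⠀⠀⠀⠀⠀
⠀⠿⠿⠿⠿⠿⠿
⠀⠿⠿⠿⠿⠿⠿
⠀⠿⠿⣾⠂⠂⠂
⠀⠿⠿⠂⠂⠂⠂
⠀⠿⠿⠂⠶⠂⠂
⠀⠀⠀⠀⠂⠂⠂

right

⠀⠀⠀⠀⠀⠀⠀
⠿⠿⠿⠿⠿⠿⠿
⠿⠿⠿⠿⠿⠿⠿
⠿⠿⠂⣾⠂⠂⠂
⠿⠿⠂⠂⠂⠂⠂
⠿⠿⠂⠶⠂⠂⠂
⠀⠀⠀⠂⠂⠂⠂

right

⠀⠀⠀⠀⠀⠀⠀
⠿⠿⠿⠿⠿⠿⠿
⠿⠿⠿⠿⠿⠿⠿
⠿⠂⠂⣾⠂⠂⠿
⠿⠂⠂⠂⠂⠂⠿
⠿⠂⠶⠂⠂⠂⠿
⠀⠀⠂⠂⠂⠂⠿

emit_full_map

⠿⠿⠿⠿⠿⠿⠿⠿
⠿⠿⠿⠿⠿⠿⠿⠿
⠿⠿⠂⠂⣾⠂⠂⠿
⠿⠿⠂⠂⠂⠂⠂⠿
⠿⠿⠂⠶⠂⠂⠂⠿
⠀⠀⠀⠂⠂⠂⠂⠿
⠀⠀⠀⠂⠂⠂⠂⠿
⠀⠀⠀⠿⠂⠿⠿⠿
⠀⠀⠀⠿⠂⠿⠿⠿


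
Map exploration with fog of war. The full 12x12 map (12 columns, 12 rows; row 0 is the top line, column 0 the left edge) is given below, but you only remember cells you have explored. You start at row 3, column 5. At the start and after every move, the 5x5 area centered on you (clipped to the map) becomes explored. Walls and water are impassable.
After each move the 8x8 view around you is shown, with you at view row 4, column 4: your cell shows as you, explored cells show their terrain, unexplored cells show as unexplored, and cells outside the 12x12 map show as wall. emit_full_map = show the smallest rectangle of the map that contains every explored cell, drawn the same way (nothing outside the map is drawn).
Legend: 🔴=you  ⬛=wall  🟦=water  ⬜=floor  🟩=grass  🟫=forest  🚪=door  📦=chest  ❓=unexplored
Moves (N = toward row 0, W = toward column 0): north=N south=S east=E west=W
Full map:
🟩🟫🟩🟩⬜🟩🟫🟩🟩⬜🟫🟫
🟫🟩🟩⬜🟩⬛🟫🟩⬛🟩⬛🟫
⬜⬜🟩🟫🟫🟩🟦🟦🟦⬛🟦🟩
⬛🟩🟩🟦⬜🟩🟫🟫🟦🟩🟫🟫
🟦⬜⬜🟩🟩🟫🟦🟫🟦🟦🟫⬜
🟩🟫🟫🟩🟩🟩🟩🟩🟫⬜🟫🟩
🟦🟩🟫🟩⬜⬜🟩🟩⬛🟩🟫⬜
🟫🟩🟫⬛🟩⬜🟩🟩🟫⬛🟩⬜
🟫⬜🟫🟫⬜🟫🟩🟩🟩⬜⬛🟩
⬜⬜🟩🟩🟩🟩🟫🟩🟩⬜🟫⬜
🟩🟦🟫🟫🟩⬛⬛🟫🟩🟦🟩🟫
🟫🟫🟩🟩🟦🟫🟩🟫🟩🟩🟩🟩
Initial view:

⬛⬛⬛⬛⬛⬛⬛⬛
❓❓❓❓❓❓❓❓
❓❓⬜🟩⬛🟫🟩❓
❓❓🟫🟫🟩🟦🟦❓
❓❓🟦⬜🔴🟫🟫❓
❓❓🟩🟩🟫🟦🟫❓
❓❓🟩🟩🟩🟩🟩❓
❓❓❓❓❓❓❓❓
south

❓❓❓❓❓❓❓❓
❓❓⬜🟩⬛🟫🟩❓
❓❓🟫🟫🟩🟦🟦❓
❓❓🟦⬜🟩🟫🟫❓
❓❓🟩🟩🔴🟦🟫❓
❓❓🟩🟩🟩🟩🟩❓
❓❓🟩⬜⬜🟩🟩❓
❓❓❓❓❓❓❓❓

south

❓❓⬜🟩⬛🟫🟩❓
❓❓🟫🟫🟩🟦🟦❓
❓❓🟦⬜🟩🟫🟫❓
❓❓🟩🟩🟫🟦🟫❓
❓❓🟩🟩🔴🟩🟩❓
❓❓🟩⬜⬜🟩🟩❓
❓❓⬛🟩⬜🟩🟩❓
❓❓❓❓❓❓❓❓

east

❓⬜🟩⬛🟫🟩❓❓
❓🟫🟫🟩🟦🟦❓❓
❓🟦⬜🟩🟫🟫🟦❓
❓🟩🟩🟫🟦🟫🟦❓
❓🟩🟩🟩🔴🟩🟫❓
❓🟩⬜⬜🟩🟩⬛❓
❓⬛🟩⬜🟩🟩🟫❓
❓❓❓❓❓❓❓❓

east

⬜🟩⬛🟫🟩❓❓❓
🟫🟫🟩🟦🟦❓❓❓
🟦⬜🟩🟫🟫🟦🟩❓
🟩🟩🟫🟦🟫🟦🟦❓
🟩🟩🟩🟩🔴🟫⬜❓
🟩⬜⬜🟩🟩⬛🟩❓
⬛🟩⬜🟩🟩🟫⬛❓
❓❓❓❓❓❓❓❓

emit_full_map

⬜🟩⬛🟫🟩❓❓
🟫🟫🟩🟦🟦❓❓
🟦⬜🟩🟫🟫🟦🟩
🟩🟩🟫🟦🟫🟦🟦
🟩🟩🟩🟩🔴🟫⬜
🟩⬜⬜🟩🟩⬛🟩
⬛🟩⬜🟩🟩🟫⬛

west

❓⬜🟩⬛🟫🟩❓❓
❓🟫🟫🟩🟦🟦❓❓
❓🟦⬜🟩🟫🟫🟦🟩
❓🟩🟩🟫🟦🟫🟦🟦
❓🟩🟩🟩🔴🟩🟫⬜
❓🟩⬜⬜🟩🟩⬛🟩
❓⬛🟩⬜🟩🟩🟫⬛
❓❓❓❓❓❓❓❓

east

⬜🟩⬛🟫🟩❓❓❓
🟫🟫🟩🟦🟦❓❓❓
🟦⬜🟩🟫🟫🟦🟩❓
🟩🟩🟫🟦🟫🟦🟦❓
🟩🟩🟩🟩🔴🟫⬜❓
🟩⬜⬜🟩🟩⬛🟩❓
⬛🟩⬜🟩🟩🟫⬛❓
❓❓❓❓❓❓❓❓

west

❓⬜🟩⬛🟫🟩❓❓
❓🟫🟫🟩🟦🟦❓❓
❓🟦⬜🟩🟫🟫🟦🟩
❓🟩🟩🟫🟦🟫🟦🟦
❓🟩🟩🟩🔴🟩🟫⬜
❓🟩⬜⬜🟩🟩⬛🟩
❓⬛🟩⬜🟩🟩🟫⬛
❓❓❓❓❓❓❓❓

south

❓🟫🟫🟩🟦🟦❓❓
❓🟦⬜🟩🟫🟫🟦🟩
❓🟩🟩🟫🟦🟫🟦🟦
❓🟩🟩🟩🟩🟩🟫⬜
❓🟩⬜⬜🔴🟩⬛🟩
❓⬛🟩⬜🟩🟩🟫⬛
❓❓⬜🟫🟩🟩🟩❓
❓❓❓❓❓❓❓❓

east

🟫🟫🟩🟦🟦❓❓❓
🟦⬜🟩🟫🟫🟦🟩❓
🟩🟩🟫🟦🟫🟦🟦❓
🟩🟩🟩🟩🟩🟫⬜❓
🟩⬜⬜🟩🔴⬛🟩❓
⬛🟩⬜🟩🟩🟫⬛❓
❓⬜🟫🟩🟩🟩⬜❓
❓❓❓❓❓❓❓❓

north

⬜🟩⬛🟫🟩❓❓❓
🟫🟫🟩🟦🟦❓❓❓
🟦⬜🟩🟫🟫🟦🟩❓
🟩🟩🟫🟦🟫🟦🟦❓
🟩🟩🟩🟩🔴🟫⬜❓
🟩⬜⬜🟩🟩⬛🟩❓
⬛🟩⬜🟩🟩🟫⬛❓
❓⬜🟫🟩🟩🟩⬜❓

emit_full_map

⬜🟩⬛🟫🟩❓❓
🟫🟫🟩🟦🟦❓❓
🟦⬜🟩🟫🟫🟦🟩
🟩🟩🟫🟦🟫🟦🟦
🟩🟩🟩🟩🔴🟫⬜
🟩⬜⬜🟩🟩⬛🟩
⬛🟩⬜🟩🟩🟫⬛
❓⬜🟫🟩🟩🟩⬜

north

❓❓❓❓❓❓❓❓
⬜🟩⬛🟫🟩❓❓❓
🟫🟫🟩🟦🟦🟦⬛❓
🟦⬜🟩🟫🟫🟦🟩❓
🟩🟩🟫🟦🔴🟦🟦❓
🟩🟩🟩🟩🟩🟫⬜❓
🟩⬜⬜🟩🟩⬛🟩❓
⬛🟩⬜🟩🟩🟫⬛❓

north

⬛⬛⬛⬛⬛⬛⬛⬛
❓❓❓❓❓❓❓❓
⬜🟩⬛🟫🟩⬛🟩❓
🟫🟫🟩🟦🟦🟦⬛❓
🟦⬜🟩🟫🔴🟦🟩❓
🟩🟩🟫🟦🟫🟦🟦❓
🟩🟩🟩🟩🟩🟫⬜❓
🟩⬜⬜🟩🟩⬛🟩❓

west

⬛⬛⬛⬛⬛⬛⬛⬛
❓❓❓❓❓❓❓❓
❓⬜🟩⬛🟫🟩⬛🟩
❓🟫🟫🟩🟦🟦🟦⬛
❓🟦⬜🟩🔴🟫🟦🟩
❓🟩🟩🟫🟦🟫🟦🟦
❓🟩🟩🟩🟩🟩🟫⬜
❓🟩⬜⬜🟩🟩⬛🟩

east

⬛⬛⬛⬛⬛⬛⬛⬛
❓❓❓❓❓❓❓❓
⬜🟩⬛🟫🟩⬛🟩❓
🟫🟫🟩🟦🟦🟦⬛❓
🟦⬜🟩🟫🔴🟦🟩❓
🟩🟩🟫🟦🟫🟦🟦❓
🟩🟩🟩🟩🟩🟫⬜❓
🟩⬜⬜🟩🟩⬛🟩❓

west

⬛⬛⬛⬛⬛⬛⬛⬛
❓❓❓❓❓❓❓❓
❓⬜🟩⬛🟫🟩⬛🟩
❓🟫🟫🟩🟦🟦🟦⬛
❓🟦⬜🟩🔴🟫🟦🟩
❓🟩🟩🟫🟦🟫🟦🟦
❓🟩🟩🟩🟩🟩🟫⬜
❓🟩⬜⬜🟩🟩⬛🟩
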